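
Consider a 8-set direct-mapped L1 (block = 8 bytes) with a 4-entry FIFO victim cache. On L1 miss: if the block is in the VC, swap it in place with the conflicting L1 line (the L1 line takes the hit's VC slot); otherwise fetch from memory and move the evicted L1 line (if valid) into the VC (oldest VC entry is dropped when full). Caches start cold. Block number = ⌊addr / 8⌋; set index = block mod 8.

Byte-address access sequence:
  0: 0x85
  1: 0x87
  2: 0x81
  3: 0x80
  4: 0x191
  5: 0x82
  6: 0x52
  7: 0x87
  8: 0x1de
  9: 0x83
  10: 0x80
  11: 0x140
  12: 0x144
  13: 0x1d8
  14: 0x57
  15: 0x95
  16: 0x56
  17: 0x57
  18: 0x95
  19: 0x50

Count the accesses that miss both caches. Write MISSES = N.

MISSES = 6

0: 0x85 (blk 16, set 0) → MISS  vc=[]
1: 0x87 (blk 16, set 0) → L1-HIT  vc=[]
2: 0x81 (blk 16, set 0) → L1-HIT  vc=[]
3: 0x80 (blk 16, set 0) → L1-HIT  vc=[]
4: 0x191 (blk 50, set 2) → MISS  vc=[]
5: 0x82 (blk 16, set 0) → L1-HIT  vc=[]
6: 0x52 (blk 10, set 2) → MISS  vc=[50]
7: 0x87 (blk 16, set 0) → L1-HIT  vc=[50]
8: 0x1de (blk 59, set 3) → MISS  vc=[50]
9: 0x83 (blk 16, set 0) → L1-HIT  vc=[50]
10: 0x80 (blk 16, set 0) → L1-HIT  vc=[50]
11: 0x140 (blk 40, set 0) → MISS  vc=[50, 16]
12: 0x144 (blk 40, set 0) → L1-HIT  vc=[50, 16]
13: 0x1d8 (blk 59, set 3) → L1-HIT  vc=[50, 16]
14: 0x57 (blk 10, set 2) → L1-HIT  vc=[50, 16]
15: 0x95 (blk 18, set 2) → MISS  vc=[50, 16, 10]
16: 0x56 (blk 10, set 2) → VC-HIT  vc=[50, 16, 18]
17: 0x57 (blk 10, set 2) → L1-HIT  vc=[50, 16, 18]
18: 0x95 (blk 18, set 2) → VC-HIT  vc=[50, 16, 10]
19: 0x50 (blk 10, set 2) → VC-HIT  vc=[50, 16, 18]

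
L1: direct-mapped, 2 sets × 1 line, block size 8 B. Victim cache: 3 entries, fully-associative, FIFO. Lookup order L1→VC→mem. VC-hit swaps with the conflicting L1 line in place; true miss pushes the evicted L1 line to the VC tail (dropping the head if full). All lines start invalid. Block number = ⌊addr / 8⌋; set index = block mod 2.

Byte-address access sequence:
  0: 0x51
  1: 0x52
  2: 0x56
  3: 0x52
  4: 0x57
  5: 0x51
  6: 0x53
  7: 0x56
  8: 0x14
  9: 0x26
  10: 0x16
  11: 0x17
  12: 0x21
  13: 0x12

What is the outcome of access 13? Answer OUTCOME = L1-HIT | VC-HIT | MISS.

#0 0x51→b10/s0 MISS; vc=[]
#1 0x52→b10/s0 L1-HIT; vc=[]
#2 0x56→b10/s0 L1-HIT; vc=[]
#3 0x52→b10/s0 L1-HIT; vc=[]
#4 0x57→b10/s0 L1-HIT; vc=[]
#5 0x51→b10/s0 L1-HIT; vc=[]
#6 0x53→b10/s0 L1-HIT; vc=[]
#7 0x56→b10/s0 L1-HIT; vc=[]
#8 0x14→b2/s0 MISS; vc=[10]
#9 0x26→b4/s0 MISS; vc=[10,2]
#10 0x16→b2/s0 VC-HIT; vc=[10,4]
#11 0x17→b2/s0 L1-HIT; vc=[10,4]
#12 0x21→b4/s0 VC-HIT; vc=[10,2]
#13 0x12→b2/s0 VC-HIT; vc=[10,4]

OUTCOME = VC-HIT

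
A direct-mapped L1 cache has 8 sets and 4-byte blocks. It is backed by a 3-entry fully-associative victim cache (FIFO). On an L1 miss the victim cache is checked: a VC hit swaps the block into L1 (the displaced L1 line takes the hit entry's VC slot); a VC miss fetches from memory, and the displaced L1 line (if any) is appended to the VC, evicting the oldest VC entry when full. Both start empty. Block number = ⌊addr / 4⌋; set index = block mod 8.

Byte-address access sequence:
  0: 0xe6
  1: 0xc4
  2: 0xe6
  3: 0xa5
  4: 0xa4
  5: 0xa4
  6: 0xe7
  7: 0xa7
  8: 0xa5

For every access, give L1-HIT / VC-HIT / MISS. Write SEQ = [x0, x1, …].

#0 0xe6→b57/s1 MISS; vc=[]
#1 0xc4→b49/s1 MISS; vc=[57]
#2 0xe6→b57/s1 VC-HIT; vc=[49]
#3 0xa5→b41/s1 MISS; vc=[49,57]
#4 0xa4→b41/s1 L1-HIT; vc=[49,57]
#5 0xa4→b41/s1 L1-HIT; vc=[49,57]
#6 0xe7→b57/s1 VC-HIT; vc=[49,41]
#7 0xa7→b41/s1 VC-HIT; vc=[49,57]
#8 0xa5→b41/s1 L1-HIT; vc=[49,57]

SEQ = [MISS, MISS, VC-HIT, MISS, L1-HIT, L1-HIT, VC-HIT, VC-HIT, L1-HIT]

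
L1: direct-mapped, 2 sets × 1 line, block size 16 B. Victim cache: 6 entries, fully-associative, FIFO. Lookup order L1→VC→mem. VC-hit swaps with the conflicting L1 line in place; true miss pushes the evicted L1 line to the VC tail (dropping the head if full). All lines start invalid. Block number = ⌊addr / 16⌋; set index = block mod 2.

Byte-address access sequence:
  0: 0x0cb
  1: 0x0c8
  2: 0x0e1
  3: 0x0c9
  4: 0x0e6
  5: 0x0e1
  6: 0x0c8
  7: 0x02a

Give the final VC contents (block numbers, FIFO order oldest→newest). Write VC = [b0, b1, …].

  [0] addr=0xcb blk=12 s=0: MISS | VC []
  [1] addr=0xc8 blk=12 s=0: L1-HIT | VC []
  [2] addr=0xe1 blk=14 s=0: MISS | VC [12]
  [3] addr=0xc9 blk=12 s=0: VC-HIT | VC [14]
  [4] addr=0xe6 blk=14 s=0: VC-HIT | VC [12]
  [5] addr=0xe1 blk=14 s=0: L1-HIT | VC [12]
  [6] addr=0xc8 blk=12 s=0: VC-HIT | VC [14]
  [7] addr=0x2a blk=2 s=0: MISS | VC [14, 12]

VC = [14, 12]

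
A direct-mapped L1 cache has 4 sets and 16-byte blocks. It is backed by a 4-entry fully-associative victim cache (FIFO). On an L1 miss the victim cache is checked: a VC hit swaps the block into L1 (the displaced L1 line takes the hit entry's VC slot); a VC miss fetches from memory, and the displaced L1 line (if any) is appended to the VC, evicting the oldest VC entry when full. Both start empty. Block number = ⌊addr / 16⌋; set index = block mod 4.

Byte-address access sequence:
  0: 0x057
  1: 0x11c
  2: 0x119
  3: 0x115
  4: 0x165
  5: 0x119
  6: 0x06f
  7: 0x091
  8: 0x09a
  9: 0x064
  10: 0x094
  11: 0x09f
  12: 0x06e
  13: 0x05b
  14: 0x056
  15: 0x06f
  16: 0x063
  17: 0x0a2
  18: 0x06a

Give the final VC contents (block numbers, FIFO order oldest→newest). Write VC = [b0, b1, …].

  [0] addr=0x57 blk=5 s=1: MISS | VC []
  [1] addr=0x11c blk=17 s=1: MISS | VC [5]
  [2] addr=0x119 blk=17 s=1: L1-HIT | VC [5]
  [3] addr=0x115 blk=17 s=1: L1-HIT | VC [5]
  [4] addr=0x165 blk=22 s=2: MISS | VC [5]
  [5] addr=0x119 blk=17 s=1: L1-HIT | VC [5]
  [6] addr=0x6f blk=6 s=2: MISS | VC [5, 22]
  [7] addr=0x91 blk=9 s=1: MISS | VC [5, 22, 17]
  [8] addr=0x9a blk=9 s=1: L1-HIT | VC [5, 22, 17]
  [9] addr=0x64 blk=6 s=2: L1-HIT | VC [5, 22, 17]
  [10] addr=0x94 blk=9 s=1: L1-HIT | VC [5, 22, 17]
  [11] addr=0x9f blk=9 s=1: L1-HIT | VC [5, 22, 17]
  [12] addr=0x6e blk=6 s=2: L1-HIT | VC [5, 22, 17]
  [13] addr=0x5b blk=5 s=1: VC-HIT | VC [9, 22, 17]
  [14] addr=0x56 blk=5 s=1: L1-HIT | VC [9, 22, 17]
  [15] addr=0x6f blk=6 s=2: L1-HIT | VC [9, 22, 17]
  [16] addr=0x63 blk=6 s=2: L1-HIT | VC [9, 22, 17]
  [17] addr=0xa2 blk=10 s=2: MISS | VC [9, 22, 17, 6]
  [18] addr=0x6a blk=6 s=2: VC-HIT | VC [9, 22, 17, 10]

VC = [9, 22, 17, 10]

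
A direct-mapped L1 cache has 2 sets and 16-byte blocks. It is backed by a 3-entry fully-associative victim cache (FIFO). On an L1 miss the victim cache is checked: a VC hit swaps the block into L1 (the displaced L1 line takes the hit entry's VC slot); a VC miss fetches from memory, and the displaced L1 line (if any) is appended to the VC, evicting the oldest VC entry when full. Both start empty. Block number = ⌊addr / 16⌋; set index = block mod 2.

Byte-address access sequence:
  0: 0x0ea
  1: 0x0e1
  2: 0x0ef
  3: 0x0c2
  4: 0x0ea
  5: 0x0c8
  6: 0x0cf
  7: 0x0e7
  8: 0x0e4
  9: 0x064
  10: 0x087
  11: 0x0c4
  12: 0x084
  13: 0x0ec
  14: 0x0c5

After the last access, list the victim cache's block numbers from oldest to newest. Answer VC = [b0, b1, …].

  [0] addr=0xea blk=14 s=0: MISS | VC []
  [1] addr=0xe1 blk=14 s=0: L1-HIT | VC []
  [2] addr=0xef blk=14 s=0: L1-HIT | VC []
  [3] addr=0xc2 blk=12 s=0: MISS | VC [14]
  [4] addr=0xea blk=14 s=0: VC-HIT | VC [12]
  [5] addr=0xc8 blk=12 s=0: VC-HIT | VC [14]
  [6] addr=0xcf blk=12 s=0: L1-HIT | VC [14]
  [7] addr=0xe7 blk=14 s=0: VC-HIT | VC [12]
  [8] addr=0xe4 blk=14 s=0: L1-HIT | VC [12]
  [9] addr=0x64 blk=6 s=0: MISS | VC [12, 14]
  [10] addr=0x87 blk=8 s=0: MISS | VC [12, 14, 6]
  [11] addr=0xc4 blk=12 s=0: VC-HIT | VC [8, 14, 6]
  [12] addr=0x84 blk=8 s=0: VC-HIT | VC [12, 14, 6]
  [13] addr=0xec blk=14 s=0: VC-HIT | VC [12, 8, 6]
  [14] addr=0xc5 blk=12 s=0: VC-HIT | VC [14, 8, 6]

VC = [14, 8, 6]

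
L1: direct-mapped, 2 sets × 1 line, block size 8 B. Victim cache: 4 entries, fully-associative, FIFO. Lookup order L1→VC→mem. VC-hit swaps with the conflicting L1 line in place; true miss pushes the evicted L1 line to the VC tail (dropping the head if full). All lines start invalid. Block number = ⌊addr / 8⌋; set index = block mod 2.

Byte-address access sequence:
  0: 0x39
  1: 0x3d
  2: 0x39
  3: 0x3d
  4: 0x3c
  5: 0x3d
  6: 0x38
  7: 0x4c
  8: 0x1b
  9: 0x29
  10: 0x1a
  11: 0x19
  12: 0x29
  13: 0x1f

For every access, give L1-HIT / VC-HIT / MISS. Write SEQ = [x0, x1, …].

0: 0x39 (blk 7, set 1) → MISS  vc=[]
1: 0x3d (blk 7, set 1) → L1-HIT  vc=[]
2: 0x39 (blk 7, set 1) → L1-HIT  vc=[]
3: 0x3d (blk 7, set 1) → L1-HIT  vc=[]
4: 0x3c (blk 7, set 1) → L1-HIT  vc=[]
5: 0x3d (blk 7, set 1) → L1-HIT  vc=[]
6: 0x38 (blk 7, set 1) → L1-HIT  vc=[]
7: 0x4c (blk 9, set 1) → MISS  vc=[7]
8: 0x1b (blk 3, set 1) → MISS  vc=[7, 9]
9: 0x29 (blk 5, set 1) → MISS  vc=[7, 9, 3]
10: 0x1a (blk 3, set 1) → VC-HIT  vc=[7, 9, 5]
11: 0x19 (blk 3, set 1) → L1-HIT  vc=[7, 9, 5]
12: 0x29 (blk 5, set 1) → VC-HIT  vc=[7, 9, 3]
13: 0x1f (blk 3, set 1) → VC-HIT  vc=[7, 9, 5]

SEQ = [MISS, L1-HIT, L1-HIT, L1-HIT, L1-HIT, L1-HIT, L1-HIT, MISS, MISS, MISS, VC-HIT, L1-HIT, VC-HIT, VC-HIT]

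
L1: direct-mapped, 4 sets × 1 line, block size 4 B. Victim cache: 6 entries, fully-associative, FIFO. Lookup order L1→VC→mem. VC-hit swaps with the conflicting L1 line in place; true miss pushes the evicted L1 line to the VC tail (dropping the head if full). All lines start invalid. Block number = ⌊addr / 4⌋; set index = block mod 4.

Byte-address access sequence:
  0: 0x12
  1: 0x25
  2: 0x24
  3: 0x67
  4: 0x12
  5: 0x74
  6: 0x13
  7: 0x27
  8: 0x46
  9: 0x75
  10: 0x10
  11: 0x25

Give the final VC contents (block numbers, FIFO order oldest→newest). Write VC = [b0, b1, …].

VC = [17, 25, 29]

#0 0x12→b4/s0 MISS; vc=[]
#1 0x25→b9/s1 MISS; vc=[]
#2 0x24→b9/s1 L1-HIT; vc=[]
#3 0x67→b25/s1 MISS; vc=[9]
#4 0x12→b4/s0 L1-HIT; vc=[9]
#5 0x74→b29/s1 MISS; vc=[9,25]
#6 0x13→b4/s0 L1-HIT; vc=[9,25]
#7 0x27→b9/s1 VC-HIT; vc=[29,25]
#8 0x46→b17/s1 MISS; vc=[29,25,9]
#9 0x75→b29/s1 VC-HIT; vc=[17,25,9]
#10 0x10→b4/s0 L1-HIT; vc=[17,25,9]
#11 0x25→b9/s1 VC-HIT; vc=[17,25,29]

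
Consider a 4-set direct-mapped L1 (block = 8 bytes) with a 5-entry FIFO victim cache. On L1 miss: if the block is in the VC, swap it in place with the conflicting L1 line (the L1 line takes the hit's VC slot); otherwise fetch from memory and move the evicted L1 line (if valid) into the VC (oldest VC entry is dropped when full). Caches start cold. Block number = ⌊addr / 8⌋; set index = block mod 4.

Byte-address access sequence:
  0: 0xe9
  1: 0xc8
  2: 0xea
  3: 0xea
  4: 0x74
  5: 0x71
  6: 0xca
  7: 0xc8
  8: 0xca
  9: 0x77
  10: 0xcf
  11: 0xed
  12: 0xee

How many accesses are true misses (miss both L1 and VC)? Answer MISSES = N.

MISSES = 3

0: 0xe9 (blk 29, set 1) → MISS  vc=[]
1: 0xc8 (blk 25, set 1) → MISS  vc=[29]
2: 0xea (blk 29, set 1) → VC-HIT  vc=[25]
3: 0xea (blk 29, set 1) → L1-HIT  vc=[25]
4: 0x74 (blk 14, set 2) → MISS  vc=[25]
5: 0x71 (blk 14, set 2) → L1-HIT  vc=[25]
6: 0xca (blk 25, set 1) → VC-HIT  vc=[29]
7: 0xc8 (blk 25, set 1) → L1-HIT  vc=[29]
8: 0xca (blk 25, set 1) → L1-HIT  vc=[29]
9: 0x77 (blk 14, set 2) → L1-HIT  vc=[29]
10: 0xcf (blk 25, set 1) → L1-HIT  vc=[29]
11: 0xed (blk 29, set 1) → VC-HIT  vc=[25]
12: 0xee (blk 29, set 1) → L1-HIT  vc=[25]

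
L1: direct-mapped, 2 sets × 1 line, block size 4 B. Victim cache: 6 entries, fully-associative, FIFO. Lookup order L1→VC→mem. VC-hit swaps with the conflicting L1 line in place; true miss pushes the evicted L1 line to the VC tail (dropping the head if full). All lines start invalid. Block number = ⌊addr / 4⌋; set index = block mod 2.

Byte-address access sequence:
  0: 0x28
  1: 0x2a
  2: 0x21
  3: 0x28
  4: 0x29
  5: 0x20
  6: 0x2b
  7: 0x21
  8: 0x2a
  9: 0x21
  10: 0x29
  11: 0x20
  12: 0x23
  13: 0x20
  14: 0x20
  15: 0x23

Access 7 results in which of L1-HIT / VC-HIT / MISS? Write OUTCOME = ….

  [0] addr=0x28 blk=10 s=0: MISS | VC []
  [1] addr=0x2a blk=10 s=0: L1-HIT | VC []
  [2] addr=0x21 blk=8 s=0: MISS | VC [10]
  [3] addr=0x28 blk=10 s=0: VC-HIT | VC [8]
  [4] addr=0x29 blk=10 s=0: L1-HIT | VC [8]
  [5] addr=0x20 blk=8 s=0: VC-HIT | VC [10]
  [6] addr=0x2b blk=10 s=0: VC-HIT | VC [8]
  [7] addr=0x21 blk=8 s=0: VC-HIT | VC [10]
  [8] addr=0x2a blk=10 s=0: VC-HIT | VC [8]
  [9] addr=0x21 blk=8 s=0: VC-HIT | VC [10]
  [10] addr=0x29 blk=10 s=0: VC-HIT | VC [8]
  [11] addr=0x20 blk=8 s=0: VC-HIT | VC [10]
  [12] addr=0x23 blk=8 s=0: L1-HIT | VC [10]
  [13] addr=0x20 blk=8 s=0: L1-HIT | VC [10]
  [14] addr=0x20 blk=8 s=0: L1-HIT | VC [10]
  [15] addr=0x23 blk=8 s=0: L1-HIT | VC [10]

OUTCOME = VC-HIT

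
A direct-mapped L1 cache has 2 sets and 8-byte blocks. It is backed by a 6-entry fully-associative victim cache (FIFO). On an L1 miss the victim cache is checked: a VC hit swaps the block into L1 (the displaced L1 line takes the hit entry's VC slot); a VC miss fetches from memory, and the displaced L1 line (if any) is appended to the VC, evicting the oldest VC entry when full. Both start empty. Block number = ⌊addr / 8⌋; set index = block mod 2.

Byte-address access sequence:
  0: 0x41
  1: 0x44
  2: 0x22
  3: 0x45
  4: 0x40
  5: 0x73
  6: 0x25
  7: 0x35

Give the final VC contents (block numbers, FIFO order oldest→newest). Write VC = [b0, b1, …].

  [0] addr=0x41 blk=8 s=0: MISS | VC []
  [1] addr=0x44 blk=8 s=0: L1-HIT | VC []
  [2] addr=0x22 blk=4 s=0: MISS | VC [8]
  [3] addr=0x45 blk=8 s=0: VC-HIT | VC [4]
  [4] addr=0x40 blk=8 s=0: L1-HIT | VC [4]
  [5] addr=0x73 blk=14 s=0: MISS | VC [4, 8]
  [6] addr=0x25 blk=4 s=0: VC-HIT | VC [14, 8]
  [7] addr=0x35 blk=6 s=0: MISS | VC [14, 8, 4]

VC = [14, 8, 4]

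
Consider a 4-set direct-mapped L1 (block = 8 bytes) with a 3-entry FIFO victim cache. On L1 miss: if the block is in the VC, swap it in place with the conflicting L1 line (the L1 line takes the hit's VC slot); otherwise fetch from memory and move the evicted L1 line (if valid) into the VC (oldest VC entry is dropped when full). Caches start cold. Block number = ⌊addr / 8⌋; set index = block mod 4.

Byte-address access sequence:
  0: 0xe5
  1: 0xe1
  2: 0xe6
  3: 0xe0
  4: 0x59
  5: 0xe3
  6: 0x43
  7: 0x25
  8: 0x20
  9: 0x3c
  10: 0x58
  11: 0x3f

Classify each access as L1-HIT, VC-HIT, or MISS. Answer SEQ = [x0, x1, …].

SEQ = [MISS, L1-HIT, L1-HIT, L1-HIT, MISS, L1-HIT, MISS, MISS, L1-HIT, MISS, VC-HIT, VC-HIT]

  [0] addr=0xe5 blk=28 s=0: MISS | VC []
  [1] addr=0xe1 blk=28 s=0: L1-HIT | VC []
  [2] addr=0xe6 blk=28 s=0: L1-HIT | VC []
  [3] addr=0xe0 blk=28 s=0: L1-HIT | VC []
  [4] addr=0x59 blk=11 s=3: MISS | VC []
  [5] addr=0xe3 blk=28 s=0: L1-HIT | VC []
  [6] addr=0x43 blk=8 s=0: MISS | VC [28]
  [7] addr=0x25 blk=4 s=0: MISS | VC [28, 8]
  [8] addr=0x20 blk=4 s=0: L1-HIT | VC [28, 8]
  [9] addr=0x3c blk=7 s=3: MISS | VC [28, 8, 11]
  [10] addr=0x58 blk=11 s=3: VC-HIT | VC [28, 8, 7]
  [11] addr=0x3f blk=7 s=3: VC-HIT | VC [28, 8, 11]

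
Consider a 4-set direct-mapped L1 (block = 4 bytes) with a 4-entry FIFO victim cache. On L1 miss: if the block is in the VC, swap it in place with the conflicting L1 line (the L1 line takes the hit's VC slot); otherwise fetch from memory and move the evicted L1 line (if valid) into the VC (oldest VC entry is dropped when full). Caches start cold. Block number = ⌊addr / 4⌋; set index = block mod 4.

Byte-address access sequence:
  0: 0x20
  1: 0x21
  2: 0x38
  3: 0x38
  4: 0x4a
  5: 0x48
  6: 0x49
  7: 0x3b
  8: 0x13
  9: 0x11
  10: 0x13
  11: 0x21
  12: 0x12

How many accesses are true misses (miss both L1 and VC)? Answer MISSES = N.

MISSES = 4

  [0] addr=0x20 blk=8 s=0: MISS | VC []
  [1] addr=0x21 blk=8 s=0: L1-HIT | VC []
  [2] addr=0x38 blk=14 s=2: MISS | VC []
  [3] addr=0x38 blk=14 s=2: L1-HIT | VC []
  [4] addr=0x4a blk=18 s=2: MISS | VC [14]
  [5] addr=0x48 blk=18 s=2: L1-HIT | VC [14]
  [6] addr=0x49 blk=18 s=2: L1-HIT | VC [14]
  [7] addr=0x3b blk=14 s=2: VC-HIT | VC [18]
  [8] addr=0x13 blk=4 s=0: MISS | VC [18, 8]
  [9] addr=0x11 blk=4 s=0: L1-HIT | VC [18, 8]
  [10] addr=0x13 blk=4 s=0: L1-HIT | VC [18, 8]
  [11] addr=0x21 blk=8 s=0: VC-HIT | VC [18, 4]
  [12] addr=0x12 blk=4 s=0: VC-HIT | VC [18, 8]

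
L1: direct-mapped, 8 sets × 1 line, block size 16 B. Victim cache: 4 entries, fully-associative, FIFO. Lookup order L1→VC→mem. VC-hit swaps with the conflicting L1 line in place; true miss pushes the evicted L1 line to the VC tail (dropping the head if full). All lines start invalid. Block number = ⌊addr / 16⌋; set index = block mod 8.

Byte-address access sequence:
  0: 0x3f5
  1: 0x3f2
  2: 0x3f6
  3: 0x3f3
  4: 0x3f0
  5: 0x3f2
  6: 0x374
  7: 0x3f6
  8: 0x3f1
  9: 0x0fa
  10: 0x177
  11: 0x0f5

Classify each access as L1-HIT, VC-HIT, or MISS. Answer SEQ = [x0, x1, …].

SEQ = [MISS, L1-HIT, L1-HIT, L1-HIT, L1-HIT, L1-HIT, MISS, VC-HIT, L1-HIT, MISS, MISS, VC-HIT]

  [0] addr=0x3f5 blk=63 s=7: MISS | VC []
  [1] addr=0x3f2 blk=63 s=7: L1-HIT | VC []
  [2] addr=0x3f6 blk=63 s=7: L1-HIT | VC []
  [3] addr=0x3f3 blk=63 s=7: L1-HIT | VC []
  [4] addr=0x3f0 blk=63 s=7: L1-HIT | VC []
  [5] addr=0x3f2 blk=63 s=7: L1-HIT | VC []
  [6] addr=0x374 blk=55 s=7: MISS | VC [63]
  [7] addr=0x3f6 blk=63 s=7: VC-HIT | VC [55]
  [8] addr=0x3f1 blk=63 s=7: L1-HIT | VC [55]
  [9] addr=0xfa blk=15 s=7: MISS | VC [55, 63]
  [10] addr=0x177 blk=23 s=7: MISS | VC [55, 63, 15]
  [11] addr=0xf5 blk=15 s=7: VC-HIT | VC [55, 63, 23]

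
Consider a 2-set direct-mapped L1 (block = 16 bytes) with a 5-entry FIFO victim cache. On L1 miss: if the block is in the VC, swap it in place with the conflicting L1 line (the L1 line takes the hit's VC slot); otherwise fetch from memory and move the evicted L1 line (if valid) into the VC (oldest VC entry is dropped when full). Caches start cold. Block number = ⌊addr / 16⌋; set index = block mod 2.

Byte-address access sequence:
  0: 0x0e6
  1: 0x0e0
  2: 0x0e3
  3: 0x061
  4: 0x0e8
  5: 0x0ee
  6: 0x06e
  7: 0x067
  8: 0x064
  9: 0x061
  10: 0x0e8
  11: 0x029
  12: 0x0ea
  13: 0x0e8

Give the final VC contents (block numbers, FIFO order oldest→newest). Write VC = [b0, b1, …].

  [0] addr=0xe6 blk=14 s=0: MISS | VC []
  [1] addr=0xe0 blk=14 s=0: L1-HIT | VC []
  [2] addr=0xe3 blk=14 s=0: L1-HIT | VC []
  [3] addr=0x61 blk=6 s=0: MISS | VC [14]
  [4] addr=0xe8 blk=14 s=0: VC-HIT | VC [6]
  [5] addr=0xee blk=14 s=0: L1-HIT | VC [6]
  [6] addr=0x6e blk=6 s=0: VC-HIT | VC [14]
  [7] addr=0x67 blk=6 s=0: L1-HIT | VC [14]
  [8] addr=0x64 blk=6 s=0: L1-HIT | VC [14]
  [9] addr=0x61 blk=6 s=0: L1-HIT | VC [14]
  [10] addr=0xe8 blk=14 s=0: VC-HIT | VC [6]
  [11] addr=0x29 blk=2 s=0: MISS | VC [6, 14]
  [12] addr=0xea blk=14 s=0: VC-HIT | VC [6, 2]
  [13] addr=0xe8 blk=14 s=0: L1-HIT | VC [6, 2]

VC = [6, 2]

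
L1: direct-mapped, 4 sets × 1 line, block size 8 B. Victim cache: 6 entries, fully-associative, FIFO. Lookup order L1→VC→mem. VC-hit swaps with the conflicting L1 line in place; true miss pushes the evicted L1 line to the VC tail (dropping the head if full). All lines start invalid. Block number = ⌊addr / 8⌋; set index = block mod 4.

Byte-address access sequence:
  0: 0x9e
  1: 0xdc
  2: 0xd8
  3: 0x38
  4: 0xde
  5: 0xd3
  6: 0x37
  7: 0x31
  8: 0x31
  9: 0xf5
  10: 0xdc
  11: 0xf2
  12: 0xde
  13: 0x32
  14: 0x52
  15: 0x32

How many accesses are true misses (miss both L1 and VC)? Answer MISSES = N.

MISSES = 7

  [0] addr=0x9e blk=19 s=3: MISS | VC []
  [1] addr=0xdc blk=27 s=3: MISS | VC [19]
  [2] addr=0xd8 blk=27 s=3: L1-HIT | VC [19]
  [3] addr=0x38 blk=7 s=3: MISS | VC [19, 27]
  [4] addr=0xde blk=27 s=3: VC-HIT | VC [19, 7]
  [5] addr=0xd3 blk=26 s=2: MISS | VC [19, 7]
  [6] addr=0x37 blk=6 s=2: MISS | VC [19, 7, 26]
  [7] addr=0x31 blk=6 s=2: L1-HIT | VC [19, 7, 26]
  [8] addr=0x31 blk=6 s=2: L1-HIT | VC [19, 7, 26]
  [9] addr=0xf5 blk=30 s=2: MISS | VC [19, 7, 26, 6]
  [10] addr=0xdc blk=27 s=3: L1-HIT | VC [19, 7, 26, 6]
  [11] addr=0xf2 blk=30 s=2: L1-HIT | VC [19, 7, 26, 6]
  [12] addr=0xde blk=27 s=3: L1-HIT | VC [19, 7, 26, 6]
  [13] addr=0x32 blk=6 s=2: VC-HIT | VC [19, 7, 26, 30]
  [14] addr=0x52 blk=10 s=2: MISS | VC [19, 7, 26, 30, 6]
  [15] addr=0x32 blk=6 s=2: VC-HIT | VC [19, 7, 26, 30, 10]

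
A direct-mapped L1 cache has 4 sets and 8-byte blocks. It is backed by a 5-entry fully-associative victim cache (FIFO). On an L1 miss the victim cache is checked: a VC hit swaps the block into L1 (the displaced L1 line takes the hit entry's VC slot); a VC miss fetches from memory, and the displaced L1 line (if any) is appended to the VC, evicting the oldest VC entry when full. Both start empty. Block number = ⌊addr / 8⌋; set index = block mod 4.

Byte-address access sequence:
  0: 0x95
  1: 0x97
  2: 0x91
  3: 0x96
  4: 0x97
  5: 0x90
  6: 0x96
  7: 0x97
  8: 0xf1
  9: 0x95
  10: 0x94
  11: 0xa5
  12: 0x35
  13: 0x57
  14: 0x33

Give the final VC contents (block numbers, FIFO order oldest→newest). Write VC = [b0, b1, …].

VC = [30, 18, 10]

  [0] addr=0x95 blk=18 s=2: MISS | VC []
  [1] addr=0x97 blk=18 s=2: L1-HIT | VC []
  [2] addr=0x91 blk=18 s=2: L1-HIT | VC []
  [3] addr=0x96 blk=18 s=2: L1-HIT | VC []
  [4] addr=0x97 blk=18 s=2: L1-HIT | VC []
  [5] addr=0x90 blk=18 s=2: L1-HIT | VC []
  [6] addr=0x96 blk=18 s=2: L1-HIT | VC []
  [7] addr=0x97 blk=18 s=2: L1-HIT | VC []
  [8] addr=0xf1 blk=30 s=2: MISS | VC [18]
  [9] addr=0x95 blk=18 s=2: VC-HIT | VC [30]
  [10] addr=0x94 blk=18 s=2: L1-HIT | VC [30]
  [11] addr=0xa5 blk=20 s=0: MISS | VC [30]
  [12] addr=0x35 blk=6 s=2: MISS | VC [30, 18]
  [13] addr=0x57 blk=10 s=2: MISS | VC [30, 18, 6]
  [14] addr=0x33 blk=6 s=2: VC-HIT | VC [30, 18, 10]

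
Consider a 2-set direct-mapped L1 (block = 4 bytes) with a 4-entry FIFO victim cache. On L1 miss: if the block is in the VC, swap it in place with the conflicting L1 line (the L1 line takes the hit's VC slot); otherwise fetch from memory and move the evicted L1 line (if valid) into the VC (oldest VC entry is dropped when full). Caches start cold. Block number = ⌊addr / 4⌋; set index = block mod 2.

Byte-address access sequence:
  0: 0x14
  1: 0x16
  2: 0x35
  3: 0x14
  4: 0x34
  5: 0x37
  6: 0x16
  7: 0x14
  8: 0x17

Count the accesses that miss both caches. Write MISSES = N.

MISSES = 2

0: 0x14 (blk 5, set 1) → MISS  vc=[]
1: 0x16 (blk 5, set 1) → L1-HIT  vc=[]
2: 0x35 (blk 13, set 1) → MISS  vc=[5]
3: 0x14 (blk 5, set 1) → VC-HIT  vc=[13]
4: 0x34 (blk 13, set 1) → VC-HIT  vc=[5]
5: 0x37 (blk 13, set 1) → L1-HIT  vc=[5]
6: 0x16 (blk 5, set 1) → VC-HIT  vc=[13]
7: 0x14 (blk 5, set 1) → L1-HIT  vc=[13]
8: 0x17 (blk 5, set 1) → L1-HIT  vc=[13]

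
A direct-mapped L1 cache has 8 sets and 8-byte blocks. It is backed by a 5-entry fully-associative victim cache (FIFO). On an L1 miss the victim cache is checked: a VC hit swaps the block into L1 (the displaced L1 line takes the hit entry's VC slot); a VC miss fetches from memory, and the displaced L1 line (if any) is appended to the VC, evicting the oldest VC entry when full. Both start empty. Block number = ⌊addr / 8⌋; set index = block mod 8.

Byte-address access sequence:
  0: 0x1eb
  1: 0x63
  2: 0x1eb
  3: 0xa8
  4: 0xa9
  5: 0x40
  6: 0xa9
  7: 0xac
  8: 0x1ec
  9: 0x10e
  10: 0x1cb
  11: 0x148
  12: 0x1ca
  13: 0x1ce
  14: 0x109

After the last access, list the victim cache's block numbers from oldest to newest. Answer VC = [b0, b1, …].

VC = [21, 57, 41]

#0 0x1eb→b61/s5 MISS; vc=[]
#1 0x63→b12/s4 MISS; vc=[]
#2 0x1eb→b61/s5 L1-HIT; vc=[]
#3 0xa8→b21/s5 MISS; vc=[61]
#4 0xa9→b21/s5 L1-HIT; vc=[61]
#5 0x40→b8/s0 MISS; vc=[61]
#6 0xa9→b21/s5 L1-HIT; vc=[61]
#7 0xac→b21/s5 L1-HIT; vc=[61]
#8 0x1ec→b61/s5 VC-HIT; vc=[21]
#9 0x10e→b33/s1 MISS; vc=[21]
#10 0x1cb→b57/s1 MISS; vc=[21,33]
#11 0x148→b41/s1 MISS; vc=[21,33,57]
#12 0x1ca→b57/s1 VC-HIT; vc=[21,33,41]
#13 0x1ce→b57/s1 L1-HIT; vc=[21,33,41]
#14 0x109→b33/s1 VC-HIT; vc=[21,57,41]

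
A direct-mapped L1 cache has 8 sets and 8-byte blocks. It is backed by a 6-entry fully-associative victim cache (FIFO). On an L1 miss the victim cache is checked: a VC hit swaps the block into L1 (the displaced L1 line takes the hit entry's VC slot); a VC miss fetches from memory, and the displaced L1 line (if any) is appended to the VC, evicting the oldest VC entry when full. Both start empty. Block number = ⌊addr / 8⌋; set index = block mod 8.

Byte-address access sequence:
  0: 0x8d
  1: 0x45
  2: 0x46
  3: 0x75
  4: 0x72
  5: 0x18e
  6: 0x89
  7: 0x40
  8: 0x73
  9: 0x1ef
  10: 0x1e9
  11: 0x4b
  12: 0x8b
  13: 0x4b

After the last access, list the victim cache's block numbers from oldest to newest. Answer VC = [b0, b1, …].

VC = [49, 17]

0: 0x8d (blk 17, set 1) → MISS  vc=[]
1: 0x45 (blk 8, set 0) → MISS  vc=[]
2: 0x46 (blk 8, set 0) → L1-HIT  vc=[]
3: 0x75 (blk 14, set 6) → MISS  vc=[]
4: 0x72 (blk 14, set 6) → L1-HIT  vc=[]
5: 0x18e (blk 49, set 1) → MISS  vc=[17]
6: 0x89 (blk 17, set 1) → VC-HIT  vc=[49]
7: 0x40 (blk 8, set 0) → L1-HIT  vc=[49]
8: 0x73 (blk 14, set 6) → L1-HIT  vc=[49]
9: 0x1ef (blk 61, set 5) → MISS  vc=[49]
10: 0x1e9 (blk 61, set 5) → L1-HIT  vc=[49]
11: 0x4b (blk 9, set 1) → MISS  vc=[49, 17]
12: 0x8b (blk 17, set 1) → VC-HIT  vc=[49, 9]
13: 0x4b (blk 9, set 1) → VC-HIT  vc=[49, 17]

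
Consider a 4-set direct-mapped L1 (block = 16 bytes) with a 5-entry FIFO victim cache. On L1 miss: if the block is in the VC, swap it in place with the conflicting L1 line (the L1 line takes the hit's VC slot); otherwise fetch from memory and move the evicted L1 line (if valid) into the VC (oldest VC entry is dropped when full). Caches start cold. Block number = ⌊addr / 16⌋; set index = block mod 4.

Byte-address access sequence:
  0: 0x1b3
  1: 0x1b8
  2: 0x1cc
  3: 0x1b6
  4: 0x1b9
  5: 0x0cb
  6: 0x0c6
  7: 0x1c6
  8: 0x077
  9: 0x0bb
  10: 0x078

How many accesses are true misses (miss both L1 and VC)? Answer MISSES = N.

MISSES = 5

  [0] addr=0x1b3 blk=27 s=3: MISS | VC []
  [1] addr=0x1b8 blk=27 s=3: L1-HIT | VC []
  [2] addr=0x1cc blk=28 s=0: MISS | VC []
  [3] addr=0x1b6 blk=27 s=3: L1-HIT | VC []
  [4] addr=0x1b9 blk=27 s=3: L1-HIT | VC []
  [5] addr=0xcb blk=12 s=0: MISS | VC [28]
  [6] addr=0xc6 blk=12 s=0: L1-HIT | VC [28]
  [7] addr=0x1c6 blk=28 s=0: VC-HIT | VC [12]
  [8] addr=0x77 blk=7 s=3: MISS | VC [12, 27]
  [9] addr=0xbb blk=11 s=3: MISS | VC [12, 27, 7]
  [10] addr=0x78 blk=7 s=3: VC-HIT | VC [12, 27, 11]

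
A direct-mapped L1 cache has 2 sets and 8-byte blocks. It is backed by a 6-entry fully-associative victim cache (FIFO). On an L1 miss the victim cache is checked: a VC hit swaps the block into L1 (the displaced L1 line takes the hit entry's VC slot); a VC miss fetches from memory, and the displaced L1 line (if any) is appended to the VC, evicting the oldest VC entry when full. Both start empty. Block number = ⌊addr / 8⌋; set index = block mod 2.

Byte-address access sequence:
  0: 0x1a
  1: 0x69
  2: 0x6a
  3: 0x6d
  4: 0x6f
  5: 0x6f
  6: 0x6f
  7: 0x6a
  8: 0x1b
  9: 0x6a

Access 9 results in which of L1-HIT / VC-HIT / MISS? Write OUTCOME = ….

#0 0x1a→b3/s1 MISS; vc=[]
#1 0x69→b13/s1 MISS; vc=[3]
#2 0x6a→b13/s1 L1-HIT; vc=[3]
#3 0x6d→b13/s1 L1-HIT; vc=[3]
#4 0x6f→b13/s1 L1-HIT; vc=[3]
#5 0x6f→b13/s1 L1-HIT; vc=[3]
#6 0x6f→b13/s1 L1-HIT; vc=[3]
#7 0x6a→b13/s1 L1-HIT; vc=[3]
#8 0x1b→b3/s1 VC-HIT; vc=[13]
#9 0x6a→b13/s1 VC-HIT; vc=[3]

OUTCOME = VC-HIT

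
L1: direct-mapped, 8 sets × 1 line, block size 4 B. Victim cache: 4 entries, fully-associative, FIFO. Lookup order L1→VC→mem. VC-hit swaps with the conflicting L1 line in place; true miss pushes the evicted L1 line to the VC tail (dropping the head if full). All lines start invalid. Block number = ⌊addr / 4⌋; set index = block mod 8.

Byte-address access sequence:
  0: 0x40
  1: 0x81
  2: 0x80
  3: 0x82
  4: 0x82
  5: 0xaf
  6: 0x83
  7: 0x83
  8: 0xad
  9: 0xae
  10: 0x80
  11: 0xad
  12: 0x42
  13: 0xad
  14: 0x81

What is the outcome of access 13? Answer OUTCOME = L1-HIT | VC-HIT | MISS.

  [0] addr=0x40 blk=16 s=0: MISS | VC []
  [1] addr=0x81 blk=32 s=0: MISS | VC [16]
  [2] addr=0x80 blk=32 s=0: L1-HIT | VC [16]
  [3] addr=0x82 blk=32 s=0: L1-HIT | VC [16]
  [4] addr=0x82 blk=32 s=0: L1-HIT | VC [16]
  [5] addr=0xaf blk=43 s=3: MISS | VC [16]
  [6] addr=0x83 blk=32 s=0: L1-HIT | VC [16]
  [7] addr=0x83 blk=32 s=0: L1-HIT | VC [16]
  [8] addr=0xad blk=43 s=3: L1-HIT | VC [16]
  [9] addr=0xae blk=43 s=3: L1-HIT | VC [16]
  [10] addr=0x80 blk=32 s=0: L1-HIT | VC [16]
  [11] addr=0xad blk=43 s=3: L1-HIT | VC [16]
  [12] addr=0x42 blk=16 s=0: VC-HIT | VC [32]
  [13] addr=0xad blk=43 s=3: L1-HIT | VC [32]
  [14] addr=0x81 blk=32 s=0: VC-HIT | VC [16]

OUTCOME = L1-HIT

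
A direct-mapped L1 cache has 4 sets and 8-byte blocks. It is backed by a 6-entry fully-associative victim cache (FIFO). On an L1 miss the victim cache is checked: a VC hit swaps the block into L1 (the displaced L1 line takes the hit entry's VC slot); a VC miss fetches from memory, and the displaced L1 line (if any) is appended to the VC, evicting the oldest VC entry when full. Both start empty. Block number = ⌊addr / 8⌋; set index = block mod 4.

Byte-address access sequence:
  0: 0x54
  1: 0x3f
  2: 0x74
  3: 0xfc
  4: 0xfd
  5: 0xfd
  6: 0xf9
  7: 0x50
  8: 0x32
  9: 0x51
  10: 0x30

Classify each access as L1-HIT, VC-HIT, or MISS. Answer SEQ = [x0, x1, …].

SEQ = [MISS, MISS, MISS, MISS, L1-HIT, L1-HIT, L1-HIT, VC-HIT, MISS, VC-HIT, VC-HIT]

#0 0x54→b10/s2 MISS; vc=[]
#1 0x3f→b7/s3 MISS; vc=[]
#2 0x74→b14/s2 MISS; vc=[10]
#3 0xfc→b31/s3 MISS; vc=[10,7]
#4 0xfd→b31/s3 L1-HIT; vc=[10,7]
#5 0xfd→b31/s3 L1-HIT; vc=[10,7]
#6 0xf9→b31/s3 L1-HIT; vc=[10,7]
#7 0x50→b10/s2 VC-HIT; vc=[14,7]
#8 0x32→b6/s2 MISS; vc=[14,7,10]
#9 0x51→b10/s2 VC-HIT; vc=[14,7,6]
#10 0x30→b6/s2 VC-HIT; vc=[14,7,10]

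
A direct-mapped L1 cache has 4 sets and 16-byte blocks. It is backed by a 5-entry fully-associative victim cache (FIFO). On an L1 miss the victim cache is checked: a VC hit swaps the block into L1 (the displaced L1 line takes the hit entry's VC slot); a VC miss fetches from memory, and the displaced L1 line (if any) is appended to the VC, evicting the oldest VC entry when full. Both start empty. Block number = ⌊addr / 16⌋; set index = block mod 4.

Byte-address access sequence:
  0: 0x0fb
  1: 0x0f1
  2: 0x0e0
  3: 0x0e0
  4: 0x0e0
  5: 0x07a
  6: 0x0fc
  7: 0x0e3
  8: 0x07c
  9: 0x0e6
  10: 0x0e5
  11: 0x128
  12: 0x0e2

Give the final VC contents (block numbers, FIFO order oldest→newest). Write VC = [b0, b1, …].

VC = [15, 18]

#0 0xfb→b15/s3 MISS; vc=[]
#1 0xf1→b15/s3 L1-HIT; vc=[]
#2 0xe0→b14/s2 MISS; vc=[]
#3 0xe0→b14/s2 L1-HIT; vc=[]
#4 0xe0→b14/s2 L1-HIT; vc=[]
#5 0x7a→b7/s3 MISS; vc=[15]
#6 0xfc→b15/s3 VC-HIT; vc=[7]
#7 0xe3→b14/s2 L1-HIT; vc=[7]
#8 0x7c→b7/s3 VC-HIT; vc=[15]
#9 0xe6→b14/s2 L1-HIT; vc=[15]
#10 0xe5→b14/s2 L1-HIT; vc=[15]
#11 0x128→b18/s2 MISS; vc=[15,14]
#12 0xe2→b14/s2 VC-HIT; vc=[15,18]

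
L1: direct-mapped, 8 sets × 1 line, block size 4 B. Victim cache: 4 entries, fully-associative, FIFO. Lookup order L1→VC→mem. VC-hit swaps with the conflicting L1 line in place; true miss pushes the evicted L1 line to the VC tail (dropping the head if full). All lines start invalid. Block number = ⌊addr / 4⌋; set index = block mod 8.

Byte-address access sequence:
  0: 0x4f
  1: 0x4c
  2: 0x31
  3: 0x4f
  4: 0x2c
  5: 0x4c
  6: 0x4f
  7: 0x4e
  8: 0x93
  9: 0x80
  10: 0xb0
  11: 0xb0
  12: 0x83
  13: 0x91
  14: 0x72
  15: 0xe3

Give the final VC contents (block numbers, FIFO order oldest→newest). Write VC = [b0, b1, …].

VC = [12, 44, 36, 32]

#0 0x4f→b19/s3 MISS; vc=[]
#1 0x4c→b19/s3 L1-HIT; vc=[]
#2 0x31→b12/s4 MISS; vc=[]
#3 0x4f→b19/s3 L1-HIT; vc=[]
#4 0x2c→b11/s3 MISS; vc=[19]
#5 0x4c→b19/s3 VC-HIT; vc=[11]
#6 0x4f→b19/s3 L1-HIT; vc=[11]
#7 0x4e→b19/s3 L1-HIT; vc=[11]
#8 0x93→b36/s4 MISS; vc=[11,12]
#9 0x80→b32/s0 MISS; vc=[11,12]
#10 0xb0→b44/s4 MISS; vc=[11,12,36]
#11 0xb0→b44/s4 L1-HIT; vc=[11,12,36]
#12 0x83→b32/s0 L1-HIT; vc=[11,12,36]
#13 0x91→b36/s4 VC-HIT; vc=[11,12,44]
#14 0x72→b28/s4 MISS; vc=[11,12,44,36]
#15 0xe3→b56/s0 MISS; vc=[12,44,36,32]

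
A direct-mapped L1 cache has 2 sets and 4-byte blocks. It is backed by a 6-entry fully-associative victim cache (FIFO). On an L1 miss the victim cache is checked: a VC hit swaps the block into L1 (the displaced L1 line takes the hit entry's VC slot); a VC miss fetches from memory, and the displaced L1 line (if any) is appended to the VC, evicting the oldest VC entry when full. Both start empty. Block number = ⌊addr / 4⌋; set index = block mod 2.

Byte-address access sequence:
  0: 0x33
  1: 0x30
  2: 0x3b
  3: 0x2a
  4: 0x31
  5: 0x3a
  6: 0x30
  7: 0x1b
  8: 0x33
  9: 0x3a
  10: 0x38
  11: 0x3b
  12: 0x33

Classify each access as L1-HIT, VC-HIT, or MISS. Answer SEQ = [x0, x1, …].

SEQ = [MISS, L1-HIT, MISS, MISS, VC-HIT, VC-HIT, VC-HIT, MISS, VC-HIT, VC-HIT, L1-HIT, L1-HIT, VC-HIT]

  [0] addr=0x33 blk=12 s=0: MISS | VC []
  [1] addr=0x30 blk=12 s=0: L1-HIT | VC []
  [2] addr=0x3b blk=14 s=0: MISS | VC [12]
  [3] addr=0x2a blk=10 s=0: MISS | VC [12, 14]
  [4] addr=0x31 blk=12 s=0: VC-HIT | VC [10, 14]
  [5] addr=0x3a blk=14 s=0: VC-HIT | VC [10, 12]
  [6] addr=0x30 blk=12 s=0: VC-HIT | VC [10, 14]
  [7] addr=0x1b blk=6 s=0: MISS | VC [10, 14, 12]
  [8] addr=0x33 blk=12 s=0: VC-HIT | VC [10, 14, 6]
  [9] addr=0x3a blk=14 s=0: VC-HIT | VC [10, 12, 6]
  [10] addr=0x38 blk=14 s=0: L1-HIT | VC [10, 12, 6]
  [11] addr=0x3b blk=14 s=0: L1-HIT | VC [10, 12, 6]
  [12] addr=0x33 blk=12 s=0: VC-HIT | VC [10, 14, 6]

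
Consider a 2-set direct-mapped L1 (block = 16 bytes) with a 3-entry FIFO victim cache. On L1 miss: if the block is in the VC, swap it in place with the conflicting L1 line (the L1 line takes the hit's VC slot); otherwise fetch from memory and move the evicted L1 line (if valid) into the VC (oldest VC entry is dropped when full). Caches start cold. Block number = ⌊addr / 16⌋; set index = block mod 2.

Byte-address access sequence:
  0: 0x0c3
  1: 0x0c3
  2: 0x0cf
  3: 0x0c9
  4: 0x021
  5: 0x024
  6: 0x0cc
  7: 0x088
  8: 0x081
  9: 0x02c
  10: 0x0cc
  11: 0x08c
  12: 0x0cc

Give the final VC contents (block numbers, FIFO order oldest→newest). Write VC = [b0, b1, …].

#0 0xc3→b12/s0 MISS; vc=[]
#1 0xc3→b12/s0 L1-HIT; vc=[]
#2 0xcf→b12/s0 L1-HIT; vc=[]
#3 0xc9→b12/s0 L1-HIT; vc=[]
#4 0x21→b2/s0 MISS; vc=[12]
#5 0x24→b2/s0 L1-HIT; vc=[12]
#6 0xcc→b12/s0 VC-HIT; vc=[2]
#7 0x88→b8/s0 MISS; vc=[2,12]
#8 0x81→b8/s0 L1-HIT; vc=[2,12]
#9 0x2c→b2/s0 VC-HIT; vc=[8,12]
#10 0xcc→b12/s0 VC-HIT; vc=[8,2]
#11 0x8c→b8/s0 VC-HIT; vc=[12,2]
#12 0xcc→b12/s0 VC-HIT; vc=[8,2]

VC = [8, 2]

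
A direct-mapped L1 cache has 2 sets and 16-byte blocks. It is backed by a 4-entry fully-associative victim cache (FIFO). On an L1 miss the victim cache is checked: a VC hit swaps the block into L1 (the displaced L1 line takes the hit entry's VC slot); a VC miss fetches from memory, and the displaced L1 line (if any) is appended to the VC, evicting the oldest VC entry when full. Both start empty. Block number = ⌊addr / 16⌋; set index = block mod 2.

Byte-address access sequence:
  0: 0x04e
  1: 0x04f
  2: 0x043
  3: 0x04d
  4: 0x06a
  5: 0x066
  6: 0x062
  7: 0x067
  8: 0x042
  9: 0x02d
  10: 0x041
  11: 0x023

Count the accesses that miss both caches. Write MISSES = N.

MISSES = 3

0: 0x4e (blk 4, set 0) → MISS  vc=[]
1: 0x4f (blk 4, set 0) → L1-HIT  vc=[]
2: 0x43 (blk 4, set 0) → L1-HIT  vc=[]
3: 0x4d (blk 4, set 0) → L1-HIT  vc=[]
4: 0x6a (blk 6, set 0) → MISS  vc=[4]
5: 0x66 (blk 6, set 0) → L1-HIT  vc=[4]
6: 0x62 (blk 6, set 0) → L1-HIT  vc=[4]
7: 0x67 (blk 6, set 0) → L1-HIT  vc=[4]
8: 0x42 (blk 4, set 0) → VC-HIT  vc=[6]
9: 0x2d (blk 2, set 0) → MISS  vc=[6, 4]
10: 0x41 (blk 4, set 0) → VC-HIT  vc=[6, 2]
11: 0x23 (blk 2, set 0) → VC-HIT  vc=[6, 4]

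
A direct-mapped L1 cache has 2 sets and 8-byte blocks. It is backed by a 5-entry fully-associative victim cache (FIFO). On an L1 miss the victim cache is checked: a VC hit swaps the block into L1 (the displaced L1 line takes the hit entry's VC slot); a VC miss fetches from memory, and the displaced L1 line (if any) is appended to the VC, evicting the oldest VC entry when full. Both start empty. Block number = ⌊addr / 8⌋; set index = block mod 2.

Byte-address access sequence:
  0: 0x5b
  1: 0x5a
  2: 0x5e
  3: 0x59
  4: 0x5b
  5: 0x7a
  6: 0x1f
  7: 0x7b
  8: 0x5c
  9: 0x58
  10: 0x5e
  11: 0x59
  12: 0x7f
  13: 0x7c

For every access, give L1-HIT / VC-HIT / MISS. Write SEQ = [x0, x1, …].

#0 0x5b→b11/s1 MISS; vc=[]
#1 0x5a→b11/s1 L1-HIT; vc=[]
#2 0x5e→b11/s1 L1-HIT; vc=[]
#3 0x59→b11/s1 L1-HIT; vc=[]
#4 0x5b→b11/s1 L1-HIT; vc=[]
#5 0x7a→b15/s1 MISS; vc=[11]
#6 0x1f→b3/s1 MISS; vc=[11,15]
#7 0x7b→b15/s1 VC-HIT; vc=[11,3]
#8 0x5c→b11/s1 VC-HIT; vc=[15,3]
#9 0x58→b11/s1 L1-HIT; vc=[15,3]
#10 0x5e→b11/s1 L1-HIT; vc=[15,3]
#11 0x59→b11/s1 L1-HIT; vc=[15,3]
#12 0x7f→b15/s1 VC-HIT; vc=[11,3]
#13 0x7c→b15/s1 L1-HIT; vc=[11,3]

SEQ = [MISS, L1-HIT, L1-HIT, L1-HIT, L1-HIT, MISS, MISS, VC-HIT, VC-HIT, L1-HIT, L1-HIT, L1-HIT, VC-HIT, L1-HIT]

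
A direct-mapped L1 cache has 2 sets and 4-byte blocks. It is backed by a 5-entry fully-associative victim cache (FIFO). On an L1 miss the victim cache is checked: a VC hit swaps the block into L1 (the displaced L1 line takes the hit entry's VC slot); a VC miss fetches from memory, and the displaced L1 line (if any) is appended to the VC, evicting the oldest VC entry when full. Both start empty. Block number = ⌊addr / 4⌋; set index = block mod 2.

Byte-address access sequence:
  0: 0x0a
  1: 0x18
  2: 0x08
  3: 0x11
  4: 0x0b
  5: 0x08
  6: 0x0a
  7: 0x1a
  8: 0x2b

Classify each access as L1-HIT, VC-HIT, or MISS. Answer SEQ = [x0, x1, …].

SEQ = [MISS, MISS, VC-HIT, MISS, VC-HIT, L1-HIT, L1-HIT, VC-HIT, MISS]

#0 0xa→b2/s0 MISS; vc=[]
#1 0x18→b6/s0 MISS; vc=[2]
#2 0x8→b2/s0 VC-HIT; vc=[6]
#3 0x11→b4/s0 MISS; vc=[6,2]
#4 0xb→b2/s0 VC-HIT; vc=[6,4]
#5 0x8→b2/s0 L1-HIT; vc=[6,4]
#6 0xa→b2/s0 L1-HIT; vc=[6,4]
#7 0x1a→b6/s0 VC-HIT; vc=[2,4]
#8 0x2b→b10/s0 MISS; vc=[2,4,6]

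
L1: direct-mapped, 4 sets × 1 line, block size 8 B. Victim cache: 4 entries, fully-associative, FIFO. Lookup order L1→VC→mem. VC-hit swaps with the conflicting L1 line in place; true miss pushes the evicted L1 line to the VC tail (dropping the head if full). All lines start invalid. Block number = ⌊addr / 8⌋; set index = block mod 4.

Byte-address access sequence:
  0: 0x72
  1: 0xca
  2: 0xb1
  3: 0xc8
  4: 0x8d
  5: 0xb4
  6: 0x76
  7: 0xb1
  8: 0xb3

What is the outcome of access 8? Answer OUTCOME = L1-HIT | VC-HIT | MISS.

OUTCOME = L1-HIT

#0 0x72→b14/s2 MISS; vc=[]
#1 0xca→b25/s1 MISS; vc=[]
#2 0xb1→b22/s2 MISS; vc=[14]
#3 0xc8→b25/s1 L1-HIT; vc=[14]
#4 0x8d→b17/s1 MISS; vc=[14,25]
#5 0xb4→b22/s2 L1-HIT; vc=[14,25]
#6 0x76→b14/s2 VC-HIT; vc=[22,25]
#7 0xb1→b22/s2 VC-HIT; vc=[14,25]
#8 0xb3→b22/s2 L1-HIT; vc=[14,25]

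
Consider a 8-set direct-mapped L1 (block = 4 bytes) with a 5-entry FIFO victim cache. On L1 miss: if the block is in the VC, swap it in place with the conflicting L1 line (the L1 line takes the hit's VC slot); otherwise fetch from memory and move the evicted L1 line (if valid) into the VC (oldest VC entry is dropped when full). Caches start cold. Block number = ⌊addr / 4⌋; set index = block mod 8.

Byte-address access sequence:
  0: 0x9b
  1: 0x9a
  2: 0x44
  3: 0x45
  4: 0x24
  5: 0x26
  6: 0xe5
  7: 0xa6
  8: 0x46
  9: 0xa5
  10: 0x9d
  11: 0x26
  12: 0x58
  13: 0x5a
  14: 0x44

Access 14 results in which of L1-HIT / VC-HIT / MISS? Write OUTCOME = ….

OUTCOME = VC-HIT

0: 0x9b (blk 38, set 6) → MISS  vc=[]
1: 0x9a (blk 38, set 6) → L1-HIT  vc=[]
2: 0x44 (blk 17, set 1) → MISS  vc=[]
3: 0x45 (blk 17, set 1) → L1-HIT  vc=[]
4: 0x24 (blk 9, set 1) → MISS  vc=[17]
5: 0x26 (blk 9, set 1) → L1-HIT  vc=[17]
6: 0xe5 (blk 57, set 1) → MISS  vc=[17, 9]
7: 0xa6 (blk 41, set 1) → MISS  vc=[17, 9, 57]
8: 0x46 (blk 17, set 1) → VC-HIT  vc=[41, 9, 57]
9: 0xa5 (blk 41, set 1) → VC-HIT  vc=[17, 9, 57]
10: 0x9d (blk 39, set 7) → MISS  vc=[17, 9, 57]
11: 0x26 (blk 9, set 1) → VC-HIT  vc=[17, 41, 57]
12: 0x58 (blk 22, set 6) → MISS  vc=[17, 41, 57, 38]
13: 0x5a (blk 22, set 6) → L1-HIT  vc=[17, 41, 57, 38]
14: 0x44 (blk 17, set 1) → VC-HIT  vc=[9, 41, 57, 38]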